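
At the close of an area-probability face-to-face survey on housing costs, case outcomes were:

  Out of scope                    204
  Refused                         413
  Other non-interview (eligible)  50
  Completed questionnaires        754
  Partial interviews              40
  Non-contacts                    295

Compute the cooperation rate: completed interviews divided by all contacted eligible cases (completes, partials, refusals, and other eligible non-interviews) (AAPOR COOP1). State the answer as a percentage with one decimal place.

60.0%

Top = 754
Denom = 754 + 40 + 413 + 50 = 1257
COOP1 = 754 / 1257 = 0.5998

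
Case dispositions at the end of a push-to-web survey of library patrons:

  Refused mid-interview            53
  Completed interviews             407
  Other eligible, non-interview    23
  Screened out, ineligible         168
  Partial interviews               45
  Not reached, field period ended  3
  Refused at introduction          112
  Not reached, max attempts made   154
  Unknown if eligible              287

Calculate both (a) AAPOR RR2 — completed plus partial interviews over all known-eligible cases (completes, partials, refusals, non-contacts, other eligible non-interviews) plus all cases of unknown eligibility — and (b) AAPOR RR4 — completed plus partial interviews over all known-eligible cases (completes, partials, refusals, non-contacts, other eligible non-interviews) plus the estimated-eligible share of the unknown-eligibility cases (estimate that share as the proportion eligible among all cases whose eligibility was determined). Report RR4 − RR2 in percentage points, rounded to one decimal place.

Declined to participate = 112 + 53 = 165
No contact after all attempts = 3 + 154 = 157
Top = 407 + 45 = 452
Denominator = 407 + 45 + 165 + 157 + 23 + 287 = 1084
RR2 = 452 / 1084 = 0.4170
Determined eligible = 407 + 45 + 165 + 157 + 23 = 797
e = 797 / (797 + 168) = 797 / 965 = 0.8259
Estimated eligible among unknowns = 0.8259 × 287 = 237.03
Denominator = 797 + 237.03 = 1034.03
RR4 = 452 / 1034.03 = 0.4371
Difference = 43.71 − 41.70 = 2.01 percentage points

2.0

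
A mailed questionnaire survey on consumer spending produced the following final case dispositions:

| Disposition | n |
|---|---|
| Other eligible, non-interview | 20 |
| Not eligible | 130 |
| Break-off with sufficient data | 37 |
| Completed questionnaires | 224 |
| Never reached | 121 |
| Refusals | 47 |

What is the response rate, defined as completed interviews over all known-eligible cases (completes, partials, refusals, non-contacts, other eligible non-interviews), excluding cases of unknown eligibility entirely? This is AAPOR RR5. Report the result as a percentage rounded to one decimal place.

49.9%

Top = 224
Base = 224 + 37 + 47 + 121 + 20 = 449
RR5 = 224 / 449 = 0.4989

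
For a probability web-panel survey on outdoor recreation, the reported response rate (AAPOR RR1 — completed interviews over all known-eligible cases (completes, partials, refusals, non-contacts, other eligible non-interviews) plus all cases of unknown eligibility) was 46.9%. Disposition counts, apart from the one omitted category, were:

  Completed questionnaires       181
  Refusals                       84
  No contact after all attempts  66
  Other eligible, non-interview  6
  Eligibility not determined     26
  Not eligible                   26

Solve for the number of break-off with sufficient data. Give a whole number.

23

RR1 = 181 / D = 0.469
D = 181 / 0.469 = 385.9
Rest of base = 363
break-off with sufficient data = 385.9 − 363 ≈ 23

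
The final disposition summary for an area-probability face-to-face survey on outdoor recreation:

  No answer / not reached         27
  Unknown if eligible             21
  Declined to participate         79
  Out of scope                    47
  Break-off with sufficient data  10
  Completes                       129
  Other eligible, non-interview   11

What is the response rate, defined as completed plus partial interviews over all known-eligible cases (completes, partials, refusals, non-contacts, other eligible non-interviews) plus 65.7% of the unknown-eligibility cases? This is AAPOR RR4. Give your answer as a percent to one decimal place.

51.5%

Top: 129 + 10 = 139
Eligible (known): 129 + 10 + 79 + 27 + 11 = 256
Estimated eligible among unknowns: 0.6570 × 21 = 13.80
Base: 256 + 13.80 = 269.80
RR4 = 139 / 269.80 = 0.5152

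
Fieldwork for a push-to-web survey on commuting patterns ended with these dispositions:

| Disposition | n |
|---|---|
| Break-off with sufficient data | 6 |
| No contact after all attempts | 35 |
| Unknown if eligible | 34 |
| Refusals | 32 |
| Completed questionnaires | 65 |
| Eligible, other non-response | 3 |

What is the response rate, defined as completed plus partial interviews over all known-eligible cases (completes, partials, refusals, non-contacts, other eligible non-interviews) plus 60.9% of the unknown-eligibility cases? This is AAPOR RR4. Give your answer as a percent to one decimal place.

Top: 65 + 6 = 71
Determined eligible: 65 + 6 + 32 + 35 + 3 = 141
Eligible share of unknowns: 0.6090 × 34 = 20.71
Denom: 141 + 20.71 = 161.71
RR4 = 71 / 161.71 = 0.4391

43.9%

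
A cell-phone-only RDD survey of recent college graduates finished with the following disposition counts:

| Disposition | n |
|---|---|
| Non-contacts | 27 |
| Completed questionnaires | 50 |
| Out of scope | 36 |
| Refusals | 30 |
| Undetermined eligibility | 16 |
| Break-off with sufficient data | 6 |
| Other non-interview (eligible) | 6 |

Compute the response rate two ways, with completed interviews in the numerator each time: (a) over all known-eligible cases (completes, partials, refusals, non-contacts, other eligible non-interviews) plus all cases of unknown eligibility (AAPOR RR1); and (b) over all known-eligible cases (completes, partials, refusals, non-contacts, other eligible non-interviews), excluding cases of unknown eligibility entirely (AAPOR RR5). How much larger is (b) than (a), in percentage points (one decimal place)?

Num: 50
Denom: 50 + 6 + 30 + 27 + 6 + 16 = 135
RR1 = 50 / 135 = 0.3704
Denom: 50 + 6 + 30 + 27 + 6 = 119
RR5 = 50 / 119 = 0.4202
Difference = 42.02 − 37.04 = 4.98 percentage points

5.0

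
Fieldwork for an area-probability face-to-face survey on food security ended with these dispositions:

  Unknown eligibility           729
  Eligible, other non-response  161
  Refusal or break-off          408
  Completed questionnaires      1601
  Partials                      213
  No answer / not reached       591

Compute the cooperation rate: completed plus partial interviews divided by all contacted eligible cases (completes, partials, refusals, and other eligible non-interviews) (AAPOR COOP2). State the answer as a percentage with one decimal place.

Num = 1601 + 213 = 1814
Denominator = 1601 + 213 + 408 + 161 = 2383
COOP2 = 1814 / 2383 = 0.7612

76.1%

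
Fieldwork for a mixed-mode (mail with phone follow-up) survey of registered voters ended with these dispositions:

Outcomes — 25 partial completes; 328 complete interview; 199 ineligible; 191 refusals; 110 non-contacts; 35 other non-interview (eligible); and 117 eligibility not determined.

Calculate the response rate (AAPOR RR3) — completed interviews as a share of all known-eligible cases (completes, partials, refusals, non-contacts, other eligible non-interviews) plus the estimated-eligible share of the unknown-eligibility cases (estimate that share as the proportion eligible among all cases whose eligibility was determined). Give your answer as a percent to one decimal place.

42.1%

Top: 328
Determined eligible: 328 + 25 + 191 + 110 + 35 = 689
e = 689 / (689 + 199) = 689 / 888 = 0.7759
e × U: 0.7759 × 117 = 90.78
Denom: 689 + 90.78 = 779.78
RR3 = 328 / 779.78 = 0.4206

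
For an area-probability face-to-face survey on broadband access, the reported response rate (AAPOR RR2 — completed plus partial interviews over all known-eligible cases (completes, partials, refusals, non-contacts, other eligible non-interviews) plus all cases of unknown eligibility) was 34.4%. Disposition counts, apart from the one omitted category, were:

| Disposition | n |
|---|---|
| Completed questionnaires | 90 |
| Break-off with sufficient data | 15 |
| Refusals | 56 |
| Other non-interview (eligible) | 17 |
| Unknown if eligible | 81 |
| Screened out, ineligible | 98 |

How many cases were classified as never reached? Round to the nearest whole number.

Numerator: 90 + 15 = 105
RR2 = 105 / D = 0.344
D = 105 / 0.344 = 305.2
Remaining denominator categories sum to 259
never reached = 305.2 − 259 ≈ 46

46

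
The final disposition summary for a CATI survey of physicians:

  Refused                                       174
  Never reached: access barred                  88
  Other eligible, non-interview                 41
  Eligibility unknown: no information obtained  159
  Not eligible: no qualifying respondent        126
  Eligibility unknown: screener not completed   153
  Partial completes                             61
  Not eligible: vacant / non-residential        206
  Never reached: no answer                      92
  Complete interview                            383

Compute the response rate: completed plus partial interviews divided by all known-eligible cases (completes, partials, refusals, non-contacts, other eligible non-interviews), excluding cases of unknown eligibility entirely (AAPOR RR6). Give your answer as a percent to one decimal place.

52.9%

No answer / not reached = 92 + 88 = 180
Undetermined eligibility = 153 + 159 = 312
Screened out, ineligible = 126 + 206 = 332
Top: 383 + 61 = 444
Denom: 383 + 61 + 174 + 180 + 41 = 839
RR6 = 444 / 839 = 0.5292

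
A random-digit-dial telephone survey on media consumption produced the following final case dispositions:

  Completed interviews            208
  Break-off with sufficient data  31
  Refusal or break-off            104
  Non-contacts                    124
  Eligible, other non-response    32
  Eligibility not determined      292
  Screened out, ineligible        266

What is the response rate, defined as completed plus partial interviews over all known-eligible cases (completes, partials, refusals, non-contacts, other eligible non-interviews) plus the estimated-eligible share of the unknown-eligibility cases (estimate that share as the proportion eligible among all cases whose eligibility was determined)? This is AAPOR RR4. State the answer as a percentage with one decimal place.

Num: 208 + 31 = 239
Determined eligible: 208 + 31 + 104 + 124 + 32 = 499
e = 499 / (499 + 266) = 499 / 765 = 0.6523
e × U: 0.6523 × 292 = 190.47
Denominator: 499 + 190.47 = 689.47
RR4 = 239 / 689.47 = 0.3466

34.7%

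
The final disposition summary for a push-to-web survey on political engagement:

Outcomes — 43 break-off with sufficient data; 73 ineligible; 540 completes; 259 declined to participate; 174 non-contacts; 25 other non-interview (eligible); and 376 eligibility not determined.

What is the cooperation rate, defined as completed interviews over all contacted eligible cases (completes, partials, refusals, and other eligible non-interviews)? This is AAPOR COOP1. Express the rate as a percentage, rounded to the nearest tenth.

62.3%

Num: 540
Denom: 540 + 43 + 259 + 25 = 867
COOP1 = 540 / 867 = 0.6228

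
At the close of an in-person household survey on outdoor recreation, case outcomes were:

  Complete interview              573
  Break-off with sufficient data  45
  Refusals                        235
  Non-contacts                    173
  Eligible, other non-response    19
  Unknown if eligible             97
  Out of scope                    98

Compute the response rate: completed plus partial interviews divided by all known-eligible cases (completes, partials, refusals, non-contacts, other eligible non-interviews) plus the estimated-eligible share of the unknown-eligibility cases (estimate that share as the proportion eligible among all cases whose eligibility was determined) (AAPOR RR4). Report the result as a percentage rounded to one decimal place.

Numerator = 573 + 45 = 618
Determined eligible = 573 + 45 + 235 + 173 + 19 = 1045
e = 1045 / (1045 + 98) = 1045 / 1143 = 0.9143
Estimated eligible among unknowns = 0.9143 × 97 = 88.69
Denominator = 1045 + 88.69 = 1133.69
RR4 = 618 / 1133.69 = 0.5451

54.5%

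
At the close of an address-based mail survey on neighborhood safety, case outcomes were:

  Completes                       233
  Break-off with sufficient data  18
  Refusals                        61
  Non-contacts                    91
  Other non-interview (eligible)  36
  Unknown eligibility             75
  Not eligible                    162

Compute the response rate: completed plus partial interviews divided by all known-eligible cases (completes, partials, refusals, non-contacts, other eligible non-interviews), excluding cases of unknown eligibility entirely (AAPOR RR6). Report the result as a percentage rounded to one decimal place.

57.2%

Top: 233 + 18 = 251
Denominator: 233 + 18 + 61 + 91 + 36 = 439
RR6 = 251 / 439 = 0.5718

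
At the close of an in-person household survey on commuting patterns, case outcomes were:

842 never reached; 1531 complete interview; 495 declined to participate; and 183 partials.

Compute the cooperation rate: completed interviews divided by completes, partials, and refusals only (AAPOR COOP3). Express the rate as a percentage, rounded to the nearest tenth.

69.3%

Top = 1531
Denominator = 1531 + 183 + 495 = 2209
COOP3 = 1531 / 2209 = 0.6931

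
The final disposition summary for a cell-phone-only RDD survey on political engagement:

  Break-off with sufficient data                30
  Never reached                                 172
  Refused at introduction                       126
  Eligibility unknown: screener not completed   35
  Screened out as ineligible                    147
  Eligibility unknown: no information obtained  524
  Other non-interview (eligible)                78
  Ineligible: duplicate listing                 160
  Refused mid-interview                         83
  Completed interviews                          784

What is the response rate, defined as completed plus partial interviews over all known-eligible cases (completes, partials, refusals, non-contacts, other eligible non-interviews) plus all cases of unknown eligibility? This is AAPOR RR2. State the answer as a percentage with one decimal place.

44.4%

Refusal or break-off = 126 + 83 = 209
Undetermined eligibility = 35 + 524 = 559
Not eligible = 147 + 160 = 307
Numerator: 784 + 30 = 814
Denominator: 784 + 30 + 209 + 172 + 78 + 559 = 1832
RR2 = 814 / 1832 = 0.4443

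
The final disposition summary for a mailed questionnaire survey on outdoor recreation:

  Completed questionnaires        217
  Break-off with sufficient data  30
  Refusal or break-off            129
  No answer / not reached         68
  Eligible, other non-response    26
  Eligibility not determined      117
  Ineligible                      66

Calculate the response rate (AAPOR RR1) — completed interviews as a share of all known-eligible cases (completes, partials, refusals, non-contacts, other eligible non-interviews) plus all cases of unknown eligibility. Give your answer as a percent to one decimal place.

Top → 217
Denominator → 217 + 30 + 129 + 68 + 26 + 117 = 587
RR1 = 217 / 587 = 0.3697

37.0%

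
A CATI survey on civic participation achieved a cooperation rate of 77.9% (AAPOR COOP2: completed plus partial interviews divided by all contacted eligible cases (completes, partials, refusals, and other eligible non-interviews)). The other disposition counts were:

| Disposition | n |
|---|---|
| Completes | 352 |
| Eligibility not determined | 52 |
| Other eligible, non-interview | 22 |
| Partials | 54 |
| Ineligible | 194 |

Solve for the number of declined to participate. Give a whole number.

93

Top = 352 + 54 = 406
COOP2 = 406 / D = 0.779
D = 406 / 0.779 = 521.2
Other denominator terms total 428
declined to participate = 521.2 − 428 ≈ 93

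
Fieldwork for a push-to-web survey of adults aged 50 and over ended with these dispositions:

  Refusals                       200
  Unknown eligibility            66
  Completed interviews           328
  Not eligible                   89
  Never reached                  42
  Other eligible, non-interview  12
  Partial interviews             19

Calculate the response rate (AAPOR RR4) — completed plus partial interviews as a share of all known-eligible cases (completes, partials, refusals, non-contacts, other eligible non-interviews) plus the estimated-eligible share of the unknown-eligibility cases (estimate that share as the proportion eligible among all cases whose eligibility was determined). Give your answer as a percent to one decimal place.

Num: 328 + 19 = 347
Determined eligible: 328 + 19 + 200 + 42 + 12 = 601
e = 601 / (601 + 89) = 601 / 690 = 0.8710
e × U: 0.8710 × 66 = 57.49
Denominator: 601 + 57.49 = 658.49
RR4 = 347 / 658.49 = 0.5270

52.7%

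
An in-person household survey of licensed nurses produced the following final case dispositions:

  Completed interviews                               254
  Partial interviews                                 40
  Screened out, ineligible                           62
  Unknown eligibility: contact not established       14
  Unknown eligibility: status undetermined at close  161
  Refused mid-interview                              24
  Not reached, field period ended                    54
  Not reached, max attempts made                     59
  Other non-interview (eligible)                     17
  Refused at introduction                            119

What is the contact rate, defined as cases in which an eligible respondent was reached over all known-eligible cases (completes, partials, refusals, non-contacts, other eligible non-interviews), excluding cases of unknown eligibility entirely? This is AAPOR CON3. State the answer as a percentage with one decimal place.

80.1%

Refusals = 119 + 24 = 143
No answer / not reached = 54 + 59 = 113
Unknown if eligible = 14 + 161 = 175
Num = 254 + 40 + 143 + 17 = 454
Denominator = 254 + 40 + 143 + 113 + 17 = 567
CON3 = 454 / 567 = 0.8007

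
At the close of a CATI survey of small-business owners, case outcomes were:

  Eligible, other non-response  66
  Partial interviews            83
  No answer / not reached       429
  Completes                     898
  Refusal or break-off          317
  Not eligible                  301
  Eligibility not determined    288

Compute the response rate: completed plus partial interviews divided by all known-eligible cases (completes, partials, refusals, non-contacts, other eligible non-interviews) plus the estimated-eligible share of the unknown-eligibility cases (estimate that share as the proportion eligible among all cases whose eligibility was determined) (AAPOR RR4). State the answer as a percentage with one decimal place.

48.1%

Numerator = 898 + 83 = 981
Determined eligible = 898 + 83 + 317 + 429 + 66 = 1793
e = 1793 / (1793 + 301) = 1793 / 2094 = 0.8563
Eligible share of unknowns = 0.8563 × 288 = 246.61
Denominator = 1793 + 246.61 = 2039.61
RR4 = 981 / 2039.61 = 0.4810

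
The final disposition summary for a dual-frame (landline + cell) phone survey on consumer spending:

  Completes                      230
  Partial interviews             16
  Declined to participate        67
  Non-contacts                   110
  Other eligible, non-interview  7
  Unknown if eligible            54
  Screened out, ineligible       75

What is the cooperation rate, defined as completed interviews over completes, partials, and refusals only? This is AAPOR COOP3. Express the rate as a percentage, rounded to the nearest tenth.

73.5%

Top: 230
Denom: 230 + 16 + 67 = 313
COOP3 = 230 / 313 = 0.7348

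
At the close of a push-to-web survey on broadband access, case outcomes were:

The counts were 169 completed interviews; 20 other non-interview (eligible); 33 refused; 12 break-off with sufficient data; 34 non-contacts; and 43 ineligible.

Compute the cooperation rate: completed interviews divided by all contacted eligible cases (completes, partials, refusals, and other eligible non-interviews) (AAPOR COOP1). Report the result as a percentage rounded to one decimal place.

Num = 169
Denom = 169 + 12 + 33 + 20 = 234
COOP1 = 169 / 234 = 0.7222

72.2%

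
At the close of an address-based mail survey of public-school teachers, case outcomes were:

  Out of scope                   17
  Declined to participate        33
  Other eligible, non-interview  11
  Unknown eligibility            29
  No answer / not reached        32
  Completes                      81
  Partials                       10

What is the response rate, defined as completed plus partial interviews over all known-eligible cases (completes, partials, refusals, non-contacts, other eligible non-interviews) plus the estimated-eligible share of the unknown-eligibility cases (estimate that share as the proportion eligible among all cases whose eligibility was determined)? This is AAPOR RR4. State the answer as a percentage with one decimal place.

47.1%

Top = 81 + 10 = 91
Known eligible = 81 + 10 + 33 + 32 + 11 = 167
e = 167 / (167 + 17) = 167 / 184 = 0.9076
Estimated eligible among unknowns = 0.9076 × 29 = 26.32
Denominator = 167 + 26.32 = 193.32
RR4 = 91 / 193.32 = 0.4707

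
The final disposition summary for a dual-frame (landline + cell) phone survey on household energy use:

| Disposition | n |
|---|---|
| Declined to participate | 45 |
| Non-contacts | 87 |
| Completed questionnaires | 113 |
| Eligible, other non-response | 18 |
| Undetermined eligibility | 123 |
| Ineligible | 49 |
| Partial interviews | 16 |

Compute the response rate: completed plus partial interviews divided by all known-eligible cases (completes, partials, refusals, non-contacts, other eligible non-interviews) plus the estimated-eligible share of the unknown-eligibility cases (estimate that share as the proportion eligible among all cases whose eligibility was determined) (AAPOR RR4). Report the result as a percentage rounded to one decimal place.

Top = 113 + 16 = 129
Determined eligible = 113 + 16 + 45 + 87 + 18 = 279
e = 279 / (279 + 49) = 279 / 328 = 0.8506
Estimated eligible among unknowns = 0.8506 × 123 = 104.62
Denominator = 279 + 104.62 = 383.62
RR4 = 129 / 383.62 = 0.3363

33.6%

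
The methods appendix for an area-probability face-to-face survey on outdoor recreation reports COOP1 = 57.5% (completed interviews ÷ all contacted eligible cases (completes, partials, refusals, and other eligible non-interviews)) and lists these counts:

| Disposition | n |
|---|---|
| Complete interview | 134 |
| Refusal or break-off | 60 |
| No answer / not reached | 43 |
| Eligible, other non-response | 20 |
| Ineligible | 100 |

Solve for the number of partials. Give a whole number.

19

COOP1 = 134 / D = 0.575
D = 134 / 0.575 = 233.0
Other denominator terms total 214
partials = 233.0 − 214 ≈ 19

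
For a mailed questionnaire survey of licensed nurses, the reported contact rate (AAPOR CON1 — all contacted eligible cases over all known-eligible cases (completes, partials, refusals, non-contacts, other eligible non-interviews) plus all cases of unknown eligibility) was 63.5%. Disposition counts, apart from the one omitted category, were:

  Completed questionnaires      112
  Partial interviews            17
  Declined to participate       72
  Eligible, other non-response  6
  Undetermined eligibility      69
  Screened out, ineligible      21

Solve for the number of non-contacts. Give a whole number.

Numerator = 112 + 17 + 72 + 6 = 207
CON1 = 207 / D = 0.635
D = 207 / 0.635 = 326.0
Remaining denominator categories sum to 276
non-contacts = 326.0 − 276 ≈ 50

50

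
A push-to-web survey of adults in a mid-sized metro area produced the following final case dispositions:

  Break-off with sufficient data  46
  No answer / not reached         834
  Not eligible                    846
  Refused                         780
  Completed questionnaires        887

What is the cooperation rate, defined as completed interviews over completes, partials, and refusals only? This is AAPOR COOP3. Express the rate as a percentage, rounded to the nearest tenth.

Numerator = 887
Denom = 887 + 46 + 780 = 1713
COOP3 = 887 / 1713 = 0.5178

51.8%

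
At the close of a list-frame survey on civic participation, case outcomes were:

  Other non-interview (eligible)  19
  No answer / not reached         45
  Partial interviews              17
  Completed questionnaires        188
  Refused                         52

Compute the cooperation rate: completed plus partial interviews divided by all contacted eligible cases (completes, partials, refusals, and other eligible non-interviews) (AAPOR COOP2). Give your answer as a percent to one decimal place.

74.3%

Top → 188 + 17 = 205
Base → 188 + 17 + 52 + 19 = 276
COOP2 = 205 / 276 = 0.7428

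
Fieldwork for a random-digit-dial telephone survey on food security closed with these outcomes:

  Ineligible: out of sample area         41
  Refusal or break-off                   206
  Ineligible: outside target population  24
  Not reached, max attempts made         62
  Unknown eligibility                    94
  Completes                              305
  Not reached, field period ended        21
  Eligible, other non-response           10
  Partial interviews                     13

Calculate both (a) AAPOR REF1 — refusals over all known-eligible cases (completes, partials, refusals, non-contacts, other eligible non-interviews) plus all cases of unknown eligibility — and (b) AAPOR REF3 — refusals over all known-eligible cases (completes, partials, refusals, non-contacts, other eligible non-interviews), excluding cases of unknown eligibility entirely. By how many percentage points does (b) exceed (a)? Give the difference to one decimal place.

Non-contacts = 21 + 62 = 83
Out of scope = 24 + 41 = 65
Top → 206
Denom → 305 + 13 + 206 + 83 + 10 + 94 = 711
REF1 = 206 / 711 = 0.2897
Denom → 305 + 13 + 206 + 83 + 10 = 617
REF3 = 206 / 617 = 0.3339
Difference = 33.39 − 28.97 = 4.42 percentage points

4.4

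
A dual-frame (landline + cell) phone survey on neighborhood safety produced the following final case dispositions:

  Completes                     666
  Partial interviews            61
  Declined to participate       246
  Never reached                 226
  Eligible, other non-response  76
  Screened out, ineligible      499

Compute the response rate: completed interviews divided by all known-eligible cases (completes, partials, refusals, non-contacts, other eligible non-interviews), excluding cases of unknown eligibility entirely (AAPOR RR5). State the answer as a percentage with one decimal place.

52.2%

Top → 666
Denom → 666 + 61 + 246 + 226 + 76 = 1275
RR5 = 666 / 1275 = 0.5224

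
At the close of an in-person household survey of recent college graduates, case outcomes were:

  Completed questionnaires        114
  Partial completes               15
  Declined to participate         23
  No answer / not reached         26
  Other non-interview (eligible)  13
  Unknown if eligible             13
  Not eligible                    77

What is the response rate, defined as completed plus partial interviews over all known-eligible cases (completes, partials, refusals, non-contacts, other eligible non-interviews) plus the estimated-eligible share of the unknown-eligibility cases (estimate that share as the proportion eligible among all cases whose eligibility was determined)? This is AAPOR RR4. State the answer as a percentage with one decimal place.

Num → 114 + 15 = 129
Known eligible → 114 + 15 + 23 + 26 + 13 = 191
e = 191 / (191 + 77) = 191 / 268 = 0.7127
e × U → 0.7127 × 13 = 9.27
Base → 191 + 9.27 = 200.27
RR4 = 129 / 200.27 = 0.6441

64.4%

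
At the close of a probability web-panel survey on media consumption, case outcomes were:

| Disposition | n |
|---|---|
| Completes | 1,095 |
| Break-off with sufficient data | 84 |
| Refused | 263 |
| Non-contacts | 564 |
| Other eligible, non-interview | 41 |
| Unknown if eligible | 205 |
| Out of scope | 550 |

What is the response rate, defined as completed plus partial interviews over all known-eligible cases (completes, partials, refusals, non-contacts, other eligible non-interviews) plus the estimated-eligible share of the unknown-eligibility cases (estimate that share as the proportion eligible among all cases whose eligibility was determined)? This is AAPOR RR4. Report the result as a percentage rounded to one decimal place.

Num = 1095 + 84 = 1179
Eligible (known) = 1095 + 84 + 263 + 564 + 41 = 2047
e = 2047 / (2047 + 550) = 2047 / 2597 = 0.7882
Eligible share of unknowns = 0.7882 × 205 = 161.58
Denom = 2047 + 161.58 = 2208.58
RR4 = 1179 / 2208.58 = 0.5338

53.4%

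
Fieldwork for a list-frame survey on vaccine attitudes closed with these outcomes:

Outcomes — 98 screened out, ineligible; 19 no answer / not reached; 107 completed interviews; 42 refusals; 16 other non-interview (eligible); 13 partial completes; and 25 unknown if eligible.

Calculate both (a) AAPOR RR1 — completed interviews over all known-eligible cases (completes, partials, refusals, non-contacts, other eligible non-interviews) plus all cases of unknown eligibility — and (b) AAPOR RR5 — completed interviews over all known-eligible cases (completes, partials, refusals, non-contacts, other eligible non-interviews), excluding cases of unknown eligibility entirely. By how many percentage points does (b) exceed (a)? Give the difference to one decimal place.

6.1

Numerator: 107
Base: 107 + 13 + 42 + 19 + 16 + 25 = 222
RR1 = 107 / 222 = 0.4820
Base: 107 + 13 + 42 + 19 + 16 = 197
RR5 = 107 / 197 = 0.5431
Difference = 54.31 − 48.20 = 6.11 percentage points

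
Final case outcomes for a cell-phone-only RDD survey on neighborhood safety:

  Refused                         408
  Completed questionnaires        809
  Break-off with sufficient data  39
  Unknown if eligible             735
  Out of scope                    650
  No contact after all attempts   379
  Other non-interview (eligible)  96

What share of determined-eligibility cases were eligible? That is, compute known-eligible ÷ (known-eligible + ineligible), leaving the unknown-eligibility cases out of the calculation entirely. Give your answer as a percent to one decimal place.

Known eligible → 809 + 39 + 408 + 379 + 96 = 1731
e = 1731 / (1731 + 650) = 1731 / 2381 = 0.7270

72.7%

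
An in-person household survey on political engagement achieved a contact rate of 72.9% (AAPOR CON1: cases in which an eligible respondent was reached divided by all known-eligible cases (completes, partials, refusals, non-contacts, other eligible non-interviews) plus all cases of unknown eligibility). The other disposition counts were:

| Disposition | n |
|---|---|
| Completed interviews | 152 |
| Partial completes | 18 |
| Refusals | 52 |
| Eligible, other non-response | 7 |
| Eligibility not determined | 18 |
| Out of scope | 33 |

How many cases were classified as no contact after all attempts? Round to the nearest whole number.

67

Numerator = 152 + 18 + 52 + 7 = 229
CON1 = 229 / D = 0.729
D = 229 / 0.729 = 314.1
Rest of base = 247
no contact after all attempts = 314.1 − 247 ≈ 67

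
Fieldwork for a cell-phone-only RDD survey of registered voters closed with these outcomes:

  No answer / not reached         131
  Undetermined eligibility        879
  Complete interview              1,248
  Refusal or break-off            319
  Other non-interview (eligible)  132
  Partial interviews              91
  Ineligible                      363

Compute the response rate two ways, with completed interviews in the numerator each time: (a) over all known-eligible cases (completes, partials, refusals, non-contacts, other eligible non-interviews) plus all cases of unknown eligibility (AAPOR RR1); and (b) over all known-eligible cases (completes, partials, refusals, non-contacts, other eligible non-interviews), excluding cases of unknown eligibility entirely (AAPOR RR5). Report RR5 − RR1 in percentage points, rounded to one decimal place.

20.4

Numerator = 1248
Denom = 1248 + 91 + 319 + 131 + 132 + 879 = 2800
RR1 = 1248 / 2800 = 0.4457
Denom = 1248 + 91 + 319 + 131 + 132 = 1921
RR5 = 1248 / 1921 = 0.6497
Difference = 64.97 − 44.57 = 20.40 percentage points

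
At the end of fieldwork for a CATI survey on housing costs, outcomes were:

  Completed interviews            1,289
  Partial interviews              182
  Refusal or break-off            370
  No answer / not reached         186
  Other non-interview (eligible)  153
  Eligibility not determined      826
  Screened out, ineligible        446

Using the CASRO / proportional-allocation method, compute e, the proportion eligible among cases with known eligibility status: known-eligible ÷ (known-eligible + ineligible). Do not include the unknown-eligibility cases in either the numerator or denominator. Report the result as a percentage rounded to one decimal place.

83.0%

Determined eligible: 1289 + 182 + 370 + 186 + 153 = 2180
e = 2180 / (2180 + 446) = 2180 / 2626 = 0.8302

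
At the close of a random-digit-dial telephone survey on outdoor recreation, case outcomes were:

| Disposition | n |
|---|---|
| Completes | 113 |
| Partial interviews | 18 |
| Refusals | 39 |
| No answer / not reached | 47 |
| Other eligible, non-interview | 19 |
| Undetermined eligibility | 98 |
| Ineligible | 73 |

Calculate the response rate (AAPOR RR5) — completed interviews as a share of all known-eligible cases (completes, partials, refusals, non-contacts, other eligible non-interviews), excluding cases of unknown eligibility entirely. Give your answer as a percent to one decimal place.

Num → 113
Base → 113 + 18 + 39 + 47 + 19 = 236
RR5 = 113 / 236 = 0.4788

47.9%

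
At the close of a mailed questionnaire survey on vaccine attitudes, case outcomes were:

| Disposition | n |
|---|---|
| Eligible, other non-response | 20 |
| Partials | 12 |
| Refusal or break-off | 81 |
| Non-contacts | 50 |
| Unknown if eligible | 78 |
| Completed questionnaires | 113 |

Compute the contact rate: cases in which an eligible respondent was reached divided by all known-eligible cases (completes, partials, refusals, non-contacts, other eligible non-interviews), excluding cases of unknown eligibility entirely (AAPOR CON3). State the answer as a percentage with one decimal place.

81.9%

Num = 113 + 12 + 81 + 20 = 226
Base = 113 + 12 + 81 + 50 + 20 = 276
CON3 = 226 / 276 = 0.8188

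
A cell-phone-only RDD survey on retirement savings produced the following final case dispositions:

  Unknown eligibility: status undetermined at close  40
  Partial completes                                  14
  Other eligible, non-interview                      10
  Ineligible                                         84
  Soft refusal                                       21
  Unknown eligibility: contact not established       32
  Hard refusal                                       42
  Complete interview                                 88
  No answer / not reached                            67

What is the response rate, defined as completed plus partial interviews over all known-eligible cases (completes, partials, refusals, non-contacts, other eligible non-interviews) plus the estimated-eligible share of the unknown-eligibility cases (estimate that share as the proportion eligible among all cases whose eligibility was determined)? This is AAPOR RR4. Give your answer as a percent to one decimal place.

Declined to participate = 42 + 21 = 63
Unknown if eligible = 32 + 40 = 72
Top → 88 + 14 = 102
Known eligible → 88 + 14 + 63 + 67 + 10 = 242
e = 242 / (242 + 84) = 242 / 326 = 0.7423
e × U → 0.7423 × 72 = 53.45
Denominator → 242 + 53.45 = 295.45
RR4 = 102 / 295.45 = 0.3452

34.5%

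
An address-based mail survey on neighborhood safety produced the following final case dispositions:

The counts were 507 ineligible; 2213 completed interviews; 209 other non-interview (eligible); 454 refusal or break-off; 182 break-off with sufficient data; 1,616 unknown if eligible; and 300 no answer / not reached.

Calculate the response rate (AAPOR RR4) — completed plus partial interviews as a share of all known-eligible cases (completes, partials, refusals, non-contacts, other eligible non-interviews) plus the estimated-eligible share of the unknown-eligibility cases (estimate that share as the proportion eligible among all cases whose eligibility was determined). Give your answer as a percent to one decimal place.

Top → 2213 + 182 = 2395
Eligible (known) → 2213 + 182 + 454 + 300 + 209 = 3358
e = 3358 / (3358 + 507) = 3358 / 3865 = 0.8688
e × U → 0.8688 × 1616 = 1403.98
Denom → 3358 + 1403.98 = 4761.98
RR4 = 2395 / 4761.98 = 0.5029

50.3%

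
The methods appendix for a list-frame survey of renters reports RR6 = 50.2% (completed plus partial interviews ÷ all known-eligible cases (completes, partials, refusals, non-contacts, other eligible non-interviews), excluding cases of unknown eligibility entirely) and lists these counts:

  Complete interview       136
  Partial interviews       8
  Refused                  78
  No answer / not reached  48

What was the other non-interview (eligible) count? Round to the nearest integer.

17

Numerator → 136 + 8 = 144
RR6 = 144 / D = 0.502
D = 144 / 0.502 = 286.9
Other denominator terms total 270
other non-interview (eligible) = 286.9 − 270 ≈ 17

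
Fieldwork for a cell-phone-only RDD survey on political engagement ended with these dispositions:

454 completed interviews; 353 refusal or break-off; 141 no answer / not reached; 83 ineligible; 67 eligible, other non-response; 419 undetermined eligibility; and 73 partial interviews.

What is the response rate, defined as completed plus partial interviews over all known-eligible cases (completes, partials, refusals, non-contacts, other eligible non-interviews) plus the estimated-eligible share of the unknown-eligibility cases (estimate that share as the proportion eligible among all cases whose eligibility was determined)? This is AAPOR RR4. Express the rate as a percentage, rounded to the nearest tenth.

35.7%

Numerator → 454 + 73 = 527
Eligible (known) → 454 + 73 + 353 + 141 + 67 = 1088
e = 1088 / (1088 + 83) = 1088 / 1171 = 0.9291
Eligible share of unknowns → 0.9291 × 419 = 389.29
Denom → 1088 + 389.29 = 1477.29
RR4 = 527 / 1477.29 = 0.3567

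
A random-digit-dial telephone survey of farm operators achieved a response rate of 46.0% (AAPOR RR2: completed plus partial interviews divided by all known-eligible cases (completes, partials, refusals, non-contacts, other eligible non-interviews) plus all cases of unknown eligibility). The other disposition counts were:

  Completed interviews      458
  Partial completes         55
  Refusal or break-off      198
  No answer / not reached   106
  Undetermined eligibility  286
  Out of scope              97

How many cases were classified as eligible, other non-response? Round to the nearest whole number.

12

Top: 458 + 55 = 513
RR2 = 513 / D = 0.460
D = 513 / 0.460 = 1115.2
Rest of base = 1103
eligible, other non-response = 1115.2 − 1103 ≈ 12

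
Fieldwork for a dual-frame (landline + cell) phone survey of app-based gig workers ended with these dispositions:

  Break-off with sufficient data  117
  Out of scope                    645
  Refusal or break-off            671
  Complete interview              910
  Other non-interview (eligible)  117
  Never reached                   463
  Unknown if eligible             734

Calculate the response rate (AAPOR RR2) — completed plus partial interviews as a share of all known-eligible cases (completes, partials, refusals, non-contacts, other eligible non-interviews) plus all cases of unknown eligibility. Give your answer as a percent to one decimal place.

34.1%

Numerator: 910 + 117 = 1027
Denominator: 910 + 117 + 671 + 463 + 117 + 734 = 3012
RR2 = 1027 / 3012 = 0.3410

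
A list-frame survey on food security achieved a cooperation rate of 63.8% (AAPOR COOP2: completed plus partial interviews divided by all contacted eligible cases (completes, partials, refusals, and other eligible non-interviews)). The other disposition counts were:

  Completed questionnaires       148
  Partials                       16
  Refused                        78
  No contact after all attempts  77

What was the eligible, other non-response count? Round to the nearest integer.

15

Numerator: 148 + 16 = 164
COOP2 = 164 / D = 0.638
D = 164 / 0.638 = 257.1
Other denominator terms total 242
eligible, other non-response = 257.1 − 242 ≈ 15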